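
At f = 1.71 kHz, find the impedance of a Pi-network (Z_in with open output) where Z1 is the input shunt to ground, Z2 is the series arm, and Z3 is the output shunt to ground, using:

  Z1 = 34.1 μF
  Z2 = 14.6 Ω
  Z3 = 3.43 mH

Step 1 — Angular frequency: ω = 2π·f = 2π·1710 = 1.074e+04 rad/s.
Step 2 — Component impedances:
  Z1: Z = 1/(jωC) = -j/(ω·C) = 0 - j2.729 Ω
  Z2: Z = R = 14.6 Ω
  Z3: Z = jωL = j·1.074e+04·0.00343 = 0 + j36.85 Ω
Step 3 — With open output, the series arm Z2 and the output shunt Z3 appear in series to ground: Z2 + Z3 = 14.6 + j36.85 Ω.
Step 4 — Parallel with input shunt Z1: Z_in = Z1 || (Z2 + Z3) = 0.07896 - j2.914 Ω = 2.915∠-88.4° Ω.

Z = 0.07896 - j2.914 Ω = 2.915∠-88.4° Ω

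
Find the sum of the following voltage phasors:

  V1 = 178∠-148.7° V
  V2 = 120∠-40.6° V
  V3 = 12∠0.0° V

Step 1 — Convert each phasor to rectangular form:
  V1 = 178·(cos(-148.7°) + j·sin(-148.7°)) = -152.1 - j92.47 V
  V2 = 120·(cos(-40.6°) + j·sin(-40.6°)) = 91.11 - j78.09 V
  V3 = 12·(cos(0.0°) + j·sin(0.0°)) = 12 V
Step 2 — Sum components: V_total = -48.98 - j170.6 V.
Step 3 — Convert to polar: |V_total| = 177.5 V, ∠V_total = -106.0°.

V_total = 177.5∠-106.0° V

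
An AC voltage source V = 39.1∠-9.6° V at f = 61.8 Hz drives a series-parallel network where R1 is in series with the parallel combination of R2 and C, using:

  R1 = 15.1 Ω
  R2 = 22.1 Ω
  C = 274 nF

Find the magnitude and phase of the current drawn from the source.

Step 1 — Angular frequency: ω = 2π·f = 2π·61.8 = 388.3 rad/s.
Step 2 — Component impedances:
  R1: Z = R = 15.1 Ω
  R2: Z = R = 22.1 Ω
  C: Z = 1/(jωC) = -j/(ω·C) = 0 - j9399 Ω
Step 3 — Parallel branch: R2 || C = 1/(1/R2 + 1/C) = 22.1 - j0.05196 Ω.
Step 4 — Series with R1: Z_total = R1 + (R2 || C) = 37.2 - j0.05196 Ω = 37.2∠-0.1° Ω.
Step 5 — Source phasor: V = 39.1∠-9.6° V = 38.55 - j6.521 V.
Step 6 — Ohm's law: I = V / Z_total = (38.55 - j6.521) / (37.2 - j0.05196) = 1.037 - j0.1738 A.
Step 7 — Convert to polar: |I| = 1.051 A, ∠I = -9.5°.

I = 1.051∠-9.5° A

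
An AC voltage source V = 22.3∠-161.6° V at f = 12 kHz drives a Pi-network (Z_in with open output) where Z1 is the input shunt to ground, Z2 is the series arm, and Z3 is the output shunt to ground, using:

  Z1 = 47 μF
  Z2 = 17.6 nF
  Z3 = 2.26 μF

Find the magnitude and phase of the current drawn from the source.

Step 1 — Angular frequency: ω = 2π·f = 2π·1.2e+04 = 7.54e+04 rad/s.
Step 2 — Component impedances:
  Z1: Z = 1/(jωC) = -j/(ω·C) = 0 - j0.2822 Ω
  Z2: Z = 1/(jωC) = -j/(ω·C) = 0 - j753.6 Ω
  Z3: Z = 1/(jωC) = -j/(ω·C) = 0 - j5.869 Ω
Step 3 — With open output, the series arm Z2 and the output shunt Z3 appear in series to ground: Z2 + Z3 = 0 - j759.4 Ω.
Step 4 — Parallel with input shunt Z1: Z_in = Z1 || (Z2 + Z3) = 0 - j0.2821 Ω = 0.2821∠-90.0° Ω.
Step 5 — Source phasor: V = 22.3∠-161.6° V = -21.16 - j7.039 V.
Step 6 — Ohm's law: I = V / Z_total = (-21.16 - j7.039) / (0 - j0.2821) = 24.95 - j75.01 A.
Step 7 — Convert to polar: |I| = 79.05 A, ∠I = -71.6°.

I = 79.05∠-71.6° A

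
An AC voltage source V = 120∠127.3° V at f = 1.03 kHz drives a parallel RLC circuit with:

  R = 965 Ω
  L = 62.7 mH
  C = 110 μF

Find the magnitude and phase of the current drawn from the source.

Step 1 — Angular frequency: ω = 2π·f = 2π·1030 = 6472 rad/s.
Step 2 — Component impedances:
  R: Z = R = 965 Ω
  L: Z = jωL = j·6472·0.0627 = 0 + j405.8 Ω
  C: Z = 1/(jωC) = -j/(ω·C) = 0 - j1.405 Ω
Step 3 — Parallel combination: 1/Z_total = 1/R + 1/L + 1/C; Z_total = 0.002059 - j1.41 Ω = 1.41∠-89.9° Ω.
Step 4 — Source phasor: V = 120∠127.3° V = -72.72 + j95.46 V.
Step 5 — Ohm's law: I = V / Z_total = (-72.72 + j95.46) / (0.002059 - j1.41) = -67.79 - j51.49 A.
Step 6 — Convert to polar: |I| = 85.13 A, ∠I = -142.8°.

I = 85.13∠-142.8° A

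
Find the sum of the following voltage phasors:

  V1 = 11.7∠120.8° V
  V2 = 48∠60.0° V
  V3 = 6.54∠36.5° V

Step 1 — Convert each phasor to rectangular form:
  V1 = 11.7·(cos(120.8°) + j·sin(120.8°)) = -5.991 + j10.05 V
  V2 = 48·(cos(60.0°) + j·sin(60.0°)) = 24 + j41.57 V
  V3 = 6.54·(cos(36.5°) + j·sin(36.5°)) = 5.257 + j3.89 V
Step 2 — Sum components: V_total = 23.27 + j55.51 V.
Step 3 — Convert to polar: |V_total| = 60.19 V, ∠V_total = 67.3°.

V_total = 60.19∠67.3° V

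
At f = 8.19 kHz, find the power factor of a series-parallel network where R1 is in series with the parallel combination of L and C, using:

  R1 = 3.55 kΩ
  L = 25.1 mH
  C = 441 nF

Step 1 — Angular frequency: ω = 2π·f = 2π·8190 = 5.146e+04 rad/s.
Step 2 — Component impedances:
  R1: Z = R = 3550 Ω
  L: Z = jωL = j·5.146e+04·0.0251 = 0 + j1292 Ω
  C: Z = 1/(jωC) = -j/(ω·C) = 0 - j44.07 Ω
Step 3 — Parallel branch: L || C = 1/(1/L + 1/C) = 0 - j45.62 Ω.
Step 4 — Series with R1: Z_total = R1 + (L || C) = 3550 - j45.62 Ω = 3550∠-0.7° Ω.
Step 5 — Power factor: PF = cos(φ) = Re(Z)/|Z| = 3550/3550.3 = 0.9999.
Step 6 — Type: Im(Z) = -45.62 ⇒ leading (phase φ = -0.7°).

PF = 0.9999 (leading, φ = -0.7°)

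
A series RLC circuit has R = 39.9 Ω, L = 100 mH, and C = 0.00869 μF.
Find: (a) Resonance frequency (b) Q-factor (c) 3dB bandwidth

Step 1 — Resonance: ω₀ = 1/√(LC) = 1/√(0.1·8.69e-09) = 3.392e+04 rad/s.
Step 2 — f₀ = ω₀/(2π) = 5399 Hz.
Step 3 — Series Q: Q = ω₀L/R = 3.392e+04·0.1/39.9 = 85.02.
Step 4 — Bandwidth: Δω = ω₀/Q = 399 rad/s; BW = Δω/(2π) = 63.5 Hz.

(a) f₀ = 5399 Hz  (b) Q = 85.02  (c) BW = 63.5 Hz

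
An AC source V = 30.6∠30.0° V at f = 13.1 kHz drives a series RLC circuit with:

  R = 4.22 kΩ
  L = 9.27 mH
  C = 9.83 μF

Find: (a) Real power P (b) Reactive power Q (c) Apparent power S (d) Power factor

Step 1 — Angular frequency: ω = 2π·f = 2π·1.31e+04 = 8.231e+04 rad/s.
Step 2 — Component impedances:
  R: Z = R = 4220 Ω
  L: Z = jωL = j·8.231e+04·0.00927 = 0 + j763 Ω
  C: Z = 1/(jωC) = -j/(ω·C) = 0 - j1.236 Ω
Step 3 — Series combination: Z_total = R + L + C = 4220 + j761.8 Ω = 4288∠10.2° Ω.
Step 4 — Source phasor: V = 30.6∠30.0° V = 26.5 + j15.3 V.
Step 5 — Current: I = V / Z = 0.006715 + j0.002413 A = 0.007136∠19.8° A.
Step 6 — Complex power: S = V·I* = 0.2149 + j0.03879 VA.
Step 7 — Real power: P = Re(S) = 0.2149 W.
Step 8 — Reactive power: Q = Im(S) = 0.03879 VAR.
Step 9 — Apparent power: |S| = 0.2184 VA.
Step 10 — Power factor: PF = P/|S| = 0.9841 (lagging).

(a) P = 0.2149 W  (b) Q = 0.03879 VAR  (c) S = 0.2184 VA  (d) PF = 0.9841 (lagging)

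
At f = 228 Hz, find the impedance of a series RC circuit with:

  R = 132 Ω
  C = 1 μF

Step 1 — Angular frequency: ω = 2π·f = 2π·228 = 1433 rad/s.
Step 2 — Component impedances:
  R: Z = R = 132 Ω
  C: Z = 1/(jωC) = -j/(ω·C) = 0 - j698 Ω
Step 3 — Series combination: Z_total = R + C = 132 - j698 Ω = 710.4∠-79.3° Ω.

Z = 132 - j698 Ω = 710.4∠-79.3° Ω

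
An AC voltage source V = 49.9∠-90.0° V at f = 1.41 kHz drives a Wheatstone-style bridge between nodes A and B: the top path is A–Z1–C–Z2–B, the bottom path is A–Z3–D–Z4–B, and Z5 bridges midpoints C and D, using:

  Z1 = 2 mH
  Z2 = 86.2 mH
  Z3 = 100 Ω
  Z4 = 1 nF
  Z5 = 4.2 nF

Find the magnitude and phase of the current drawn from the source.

Step 1 — Angular frequency: ω = 2π·f = 2π·1410 = 8859 rad/s.
Step 2 — Component impedances:
  Z1: Z = jωL = j·8859·0.002 = 0 + j17.72 Ω
  Z2: Z = jωL = j·8859·0.0862 = 0 + j763.7 Ω
  Z3: Z = R = 100 Ω
  Z4: Z = 1/(jωC) = -j/(ω·C) = 0 - j1.129e+05 Ω
  Z5: Z = 1/(jωC) = -j/(ω·C) = 0 - j2.688e+04 Ω
Step 3 — Bridge requires nodal analysis (the Z5 bridge couples midpoints C and D, so the two paths cannot be reduced to a simple series/parallel combination). Setting node B to ground and injecting 1 A at node A, the 3-node admittance system at A, C, D solves to V_A = Z_AB = 0.00583 + j786.8 Ω = 786.8∠90.0° Ω.
Step 4 — Source phasor: V = 49.9∠-90.0° V = 0 - j49.9 V.
Step 5 — Ohm's law: I = V / Z_total = (0 - j49.9) / (0.00583 + j786.8) = -0.06342 - j4.698e-07 A.
Step 6 — Convert to polar: |I| = 0.06342 A, ∠I = -180.0°.

I = 0.06342∠-180.0° A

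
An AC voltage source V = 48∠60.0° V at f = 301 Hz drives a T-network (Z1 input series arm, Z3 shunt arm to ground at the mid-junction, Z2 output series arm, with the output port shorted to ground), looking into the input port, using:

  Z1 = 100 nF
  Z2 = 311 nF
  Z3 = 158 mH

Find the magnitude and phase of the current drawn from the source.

Step 1 — Angular frequency: ω = 2π·f = 2π·301 = 1891 rad/s.
Step 2 — Component impedances:
  Z1: Z = 1/(jωC) = -j/(ω·C) = 0 - j5288 Ω
  Z2: Z = 1/(jωC) = -j/(ω·C) = 0 - j1700 Ω
  Z3: Z = jωL = j·1891·0.158 = 0 + j298.8 Ω
Step 3 — With the output port shorted to ground, the output series arm Z2 runs from the junction to ground; the shunt arm Z3 also runs from the junction to ground. They appear in parallel: Z3 || Z2 = 0 + j362.5 Ω.
Step 4 — Series with input arm Z1: Z_in = Z1 + (Z3 || Z2) = 0 - j4925 Ω = 4925∠-90.0° Ω.
Step 5 — Source phasor: V = 48∠60.0° V = 24 + j41.57 V.
Step 6 — Ohm's law: I = V / Z_total = (24 + j41.57) / (0 - j4925) = -0.00844 + j0.004873 A.
Step 7 — Convert to polar: |I| = 0.009746 A, ∠I = 150.0°.

I = 0.009746∠150.0° A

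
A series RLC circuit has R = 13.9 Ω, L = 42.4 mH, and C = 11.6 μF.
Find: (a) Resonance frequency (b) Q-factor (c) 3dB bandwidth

Step 1 — Resonance condition Im(Z)=0 gives ω₀ = 1/√(LC).
Step 2 — ω₀ = 1/√(0.0424·1.16e-05) = 1426 rad/s.
Step 3 — f₀ = ω₀/(2π) = 226.9 Hz.
Step 4 — Series Q: Q = ω₀L/R = 1426·0.0424/13.9 = 4.349.
Step 5 — 3dB bandwidth: Δω = ω₀/Q = 327.8 rad/s; BW = Δω/(2π) = 52.18 Hz.

(a) f₀ = 226.9 Hz  (b) Q = 4.349  (c) BW = 52.18 Hz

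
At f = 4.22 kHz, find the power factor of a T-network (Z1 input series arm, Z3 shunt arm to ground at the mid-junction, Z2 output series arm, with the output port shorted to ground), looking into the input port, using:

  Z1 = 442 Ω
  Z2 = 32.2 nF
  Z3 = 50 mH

Step 1 — Angular frequency: ω = 2π·f = 2π·4220 = 2.652e+04 rad/s.
Step 2 — Component impedances:
  Z1: Z = R = 442 Ω
  Z2: Z = 1/(jωC) = -j/(ω·C) = 0 - j1171 Ω
  Z3: Z = jωL = j·2.652e+04·0.05 = 0 + j1326 Ω
Step 3 — With the output port shorted to ground, the output series arm Z2 runs from the junction to ground; the shunt arm Z3 also runs from the junction to ground. They appear in parallel: Z3 || Z2 = 0 - j1.005e+04 Ω.
Step 4 — Series with input arm Z1: Z_in = Z1 + (Z3 || Z2) = 442 - j1.005e+04 Ω = 1.006e+04∠-87.5° Ω.
Step 5 — Power factor: PF = cos(φ) = Re(Z)/|Z| = 442/10060.4 = 0.04393.
Step 6 — Type: Im(Z) = -1.005e+04 ⇒ leading (phase φ = -87.5°).

PF = 0.04393 (leading, φ = -87.5°)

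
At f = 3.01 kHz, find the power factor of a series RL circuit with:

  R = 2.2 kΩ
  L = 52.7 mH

Step 1 — Angular frequency: ω = 2π·f = 2π·3010 = 1.891e+04 rad/s.
Step 2 — Component impedances:
  R: Z = R = 2200 Ω
  L: Z = jωL = j·1.891e+04·0.0527 = 0 + j996.7 Ω
Step 3 — Series combination: Z_total = R + L = 2200 + j996.7 Ω = 2415∠24.4° Ω.
Step 4 — Power factor: PF = cos(φ) = Re(Z)/|Z| = 2200/2415.2 = 0.9109.
Step 5 — Type: Im(Z) = 996.7 ⇒ lagging (phase φ = 24.4°).

PF = 0.9109 (lagging, φ = 24.4°)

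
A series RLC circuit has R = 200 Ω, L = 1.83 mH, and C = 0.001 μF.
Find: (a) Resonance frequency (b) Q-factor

Step 1 — Resonance condition Im(Z)=0 gives ω₀ = 1/√(LC).
Step 2 — ω₀ = 1/√(0.00183·1e-09) = 7.392e+05 rad/s.
Step 3 — f₀ = ω₀/(2π) = 1.177e+05 Hz.
Step 4 — Series Q: Q = ω₀L/R = 7.392e+05·0.00183/200 = 6.764.

(a) f₀ = 1.177e+05 Hz  (b) Q = 6.764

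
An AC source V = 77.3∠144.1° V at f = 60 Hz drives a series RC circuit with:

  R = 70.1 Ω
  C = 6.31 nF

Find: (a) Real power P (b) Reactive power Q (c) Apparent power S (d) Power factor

Step 1 — Angular frequency: ω = 2π·f = 2π·60 = 377 rad/s.
Step 2 — Component impedances:
  R: Z = R = 70.1 Ω
  C: Z = 1/(jωC) = -j/(ω·C) = 0 - j4.204e+05 Ω
Step 3 — Series combination: Z_total = R + C = 70.1 - j4.204e+05 Ω = 4.204e+05∠-90.0° Ω.
Step 4 — Source phasor: V = 77.3∠144.1° V = -62.62 + j45.33 V.
Step 5 — Current: I = V / Z = -0.0001078 - j0.0001489 A = 0.0001839∠-125.9° A.
Step 6 — Complex power: S = V·I* = 2.37e-06 - j0.01421 VA.
Step 7 — Real power: P = Re(S) = 2.37e-06 W.
Step 8 — Reactive power: Q = Im(S) = -0.01421 VAR.
Step 9 — Apparent power: |S| = 0.01421 VA.
Step 10 — Power factor: PF = P/|S| = 0.0001668 (leading).

(a) P = 2.37e-06 W  (b) Q = -0.01421 VAR  (c) S = 0.01421 VA  (d) PF = 0.0001668 (leading)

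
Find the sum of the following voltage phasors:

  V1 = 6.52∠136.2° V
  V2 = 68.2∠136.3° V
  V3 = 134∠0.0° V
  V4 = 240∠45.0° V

Step 1 — Convert each phasor to rectangular form:
  V1 = 6.52·(cos(136.2°) + j·sin(136.2°)) = -4.706 + j4.513 V
  V2 = 68.2·(cos(136.3°) + j·sin(136.3°)) = -49.31 + j47.12 V
  V3 = 134·(cos(0.0°) + j·sin(0.0°)) = 134 V
  V4 = 240·(cos(45.0°) + j·sin(45.0°)) = 169.7 + j169.7 V
Step 2 — Sum components: V_total = 249.7 + j221.3 V.
Step 3 — Convert to polar: |V_total| = 333.7 V, ∠V_total = 41.6°.

V_total = 333.7∠41.6° V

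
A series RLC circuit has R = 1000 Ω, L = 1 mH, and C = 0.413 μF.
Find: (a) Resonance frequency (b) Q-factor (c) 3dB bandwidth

Step 1 — Resonance condition Im(Z)=0 gives ω₀ = 1/√(LC).
Step 2 — ω₀ = 1/√(0.001·4.13e-07) = 4.921e+04 rad/s.
Step 3 — f₀ = ω₀/(2π) = 7832 Hz.
Step 4 — Series Q: Q = ω₀L/R = 4.921e+04·0.001/1000 = 0.04921.
Step 5 — 3dB bandwidth: Δω = ω₀/Q = 1e+06 rad/s; BW = Δω/(2π) = 1.592e+05 Hz.

(a) f₀ = 7832 Hz  (b) Q = 0.04921  (c) BW = 1.592e+05 Hz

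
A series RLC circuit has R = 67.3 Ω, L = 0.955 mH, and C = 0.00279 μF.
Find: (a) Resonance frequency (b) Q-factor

Step 1 — Resonance condition Im(Z)=0 gives ω₀ = 1/√(LC).
Step 2 — ω₀ = 1/√(0.000955·2.79e-09) = 6.126e+05 rad/s.
Step 3 — f₀ = ω₀/(2π) = 9.75e+04 Hz.
Step 4 — Series Q: Q = ω₀L/R = 6.126e+05·0.000955/67.3 = 8.693.

(a) f₀ = 9.75e+04 Hz  (b) Q = 8.693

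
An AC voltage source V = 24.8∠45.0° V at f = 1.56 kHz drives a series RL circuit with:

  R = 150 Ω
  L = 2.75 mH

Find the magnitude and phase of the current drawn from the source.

Step 1 — Angular frequency: ω = 2π·f = 2π·1560 = 9802 rad/s.
Step 2 — Component impedances:
  R: Z = R = 150 Ω
  L: Z = jωL = j·9802·0.00275 = 0 + j26.95 Ω
Step 3 — Series combination: Z_total = R + L = 150 + j26.95 Ω = 152.4∠10.2° Ω.
Step 4 — Source phasor: V = 24.8∠45.0° V = 17.54 + j17.54 V.
Step 5 — Ohm's law: I = V / Z_total = (17.54 + j17.54) / (150 + j26.95) = 0.1336 + j0.0929 A.
Step 6 — Convert to polar: |I| = 0.1627 A, ∠I = 34.8°.

I = 0.1627∠34.8° A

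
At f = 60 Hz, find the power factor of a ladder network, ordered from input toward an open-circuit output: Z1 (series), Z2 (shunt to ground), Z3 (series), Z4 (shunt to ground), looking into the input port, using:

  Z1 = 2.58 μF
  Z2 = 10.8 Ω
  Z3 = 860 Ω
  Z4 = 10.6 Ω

Step 1 — Angular frequency: ω = 2π·f = 2π·60 = 377 rad/s.
Step 2 — Component impedances:
  Z1: Z = 1/(jωC) = -j/(ω·C) = 0 - j1028 Ω
  Z2: Z = R = 10.8 Ω
  Z3: Z = R = 860 Ω
  Z4: Z = R = 10.6 Ω
Step 3 — Ladder network (open output): work backward from the far end, alternating series and parallel combinations. Z_in = 10.67 - j1028 Ω = 1028∠-89.4° Ω.
Step 4 — Power factor: PF = cos(φ) = Re(Z)/|Z| = 10.67/1028 = 0.01038.
Step 5 — Type: Im(Z) = -1028 ⇒ leading (phase φ = -89.4°).

PF = 0.01038 (leading, φ = -89.4°)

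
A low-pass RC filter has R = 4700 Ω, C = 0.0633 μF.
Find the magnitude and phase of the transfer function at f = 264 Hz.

Step 1 — Angular frequency: ω = 2π·264 = 1659 rad/s.
Step 2 — Transfer function: H(jω) = 1/(1 + jωRC).
Step 3 — Denominator: 1 + jωRC = 1 + j·1659·4700·6.33e-08 = 1 + j0.4935.
Step 4 — H = 0.8042 - j0.3968.
Step 5 — Magnitude: |H| = 0.8967 (-0.9 dB); phase: φ = -26.3°.

|H| = 0.8967 (-0.9 dB), φ = -26.3°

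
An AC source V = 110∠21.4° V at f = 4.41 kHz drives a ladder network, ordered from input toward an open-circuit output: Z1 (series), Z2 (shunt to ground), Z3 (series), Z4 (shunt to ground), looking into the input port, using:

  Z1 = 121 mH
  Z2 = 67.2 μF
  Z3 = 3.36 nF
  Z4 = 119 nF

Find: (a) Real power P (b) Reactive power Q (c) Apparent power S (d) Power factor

Step 1 — Angular frequency: ω = 2π·f = 2π·4410 = 2.771e+04 rad/s.
Step 2 — Component impedances:
  Z1: Z = jωL = j·2.771e+04·0.121 = 0 + j3353 Ω
  Z2: Z = 1/(jωC) = -j/(ω·C) = 0 - j0.537 Ω
  Z3: Z = 1/(jωC) = -j/(ω·C) = 0 - j1.074e+04 Ω
  Z4: Z = 1/(jωC) = -j/(ω·C) = 0 - j303.3 Ω
Step 3 — Ladder network (open output): work backward from the far end, alternating series and parallel combinations. Z_in = 0 + j3352 Ω = 3352∠90.0° Ω.
Step 4 — Source phasor: V = 110∠21.4° V = 102.4 + j40.14 V.
Step 5 — Current: I = V / Z = 0.01197 - j0.03055 A = 0.03281∠-68.6° A.
Step 6 — Complex power: S = V·I* = 0 + j3.61 VA.
Step 7 — Real power: P = Re(S) = 0 W.
Step 8 — Reactive power: Q = Im(S) = 3.61 VAR.
Step 9 — Apparent power: |S| = 3.61 VA.
Step 10 — Power factor: PF = P/|S| = 0 (lagging).

(a) P = 0 W  (b) Q = 3.61 VAR  (c) S = 3.61 VA  (d) PF = 0 (lagging)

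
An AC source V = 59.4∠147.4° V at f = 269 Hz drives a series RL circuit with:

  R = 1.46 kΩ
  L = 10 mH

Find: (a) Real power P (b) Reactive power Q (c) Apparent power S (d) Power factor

Step 1 — Angular frequency: ω = 2π·f = 2π·269 = 1690 rad/s.
Step 2 — Component impedances:
  R: Z = R = 1460 Ω
  L: Z = jωL = j·1690·0.01 = 0 + j16.9 Ω
Step 3 — Series combination: Z_total = R + L = 1460 + j16.9 Ω = 1460∠0.7° Ω.
Step 4 — Source phasor: V = 59.4∠147.4° V = -50.04 + j32 V.
Step 5 — Current: I = V / Z = -0.03402 + j0.02231 A = 0.04068∠146.7° A.
Step 6 — Complex power: S = V·I* = 2.416 + j0.02797 VA.
Step 7 — Real power: P = Re(S) = 2.416 W.
Step 8 — Reactive power: Q = Im(S) = 0.02797 VAR.
Step 9 — Apparent power: |S| = 2.417 VA.
Step 10 — Power factor: PF = P/|S| = 0.9999 (lagging).

(a) P = 2.416 W  (b) Q = 0.02797 VAR  (c) S = 2.417 VA  (d) PF = 0.9999 (lagging)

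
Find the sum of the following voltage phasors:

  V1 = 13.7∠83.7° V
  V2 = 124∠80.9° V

Step 1 — Convert each phasor to rectangular form:
  V1 = 13.7·(cos(83.7°) + j·sin(83.7°)) = 1.503 + j13.62 V
  V2 = 124·(cos(80.9°) + j·sin(80.9°)) = 19.61 + j122.4 V
Step 2 — Sum components: V_total = 21.11 + j136.1 V.
Step 3 — Convert to polar: |V_total| = 137.7 V, ∠V_total = 81.2°.

V_total = 137.7∠81.2° V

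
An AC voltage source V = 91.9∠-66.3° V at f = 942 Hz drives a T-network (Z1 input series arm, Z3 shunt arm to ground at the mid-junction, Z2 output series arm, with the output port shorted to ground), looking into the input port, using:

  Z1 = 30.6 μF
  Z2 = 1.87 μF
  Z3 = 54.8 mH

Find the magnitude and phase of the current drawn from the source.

Step 1 — Angular frequency: ω = 2π·f = 2π·942 = 5919 rad/s.
Step 2 — Component impedances:
  Z1: Z = 1/(jωC) = -j/(ω·C) = 0 - j5.521 Ω
  Z2: Z = 1/(jωC) = -j/(ω·C) = 0 - j90.35 Ω
  Z3: Z = jωL = j·5919·0.0548 = 0 + j324.3 Ω
Step 3 — With the output port shorted to ground, the output series arm Z2 runs from the junction to ground; the shunt arm Z3 also runs from the junction to ground. They appear in parallel: Z3 || Z2 = 0 - j125.2 Ω.
Step 4 — Series with input arm Z1: Z_in = Z1 + (Z3 || Z2) = 0 - j130.8 Ω = 130.8∠-90.0° Ω.
Step 5 — Source phasor: V = 91.9∠-66.3° V = 36.94 - j84.15 V.
Step 6 — Ohm's law: I = V / Z_total = (36.94 - j84.15) / (0 - j130.8) = 0.6436 + j0.2825 A.
Step 7 — Convert to polar: |I| = 0.7028 A, ∠I = 23.7°.

I = 0.7028∠23.7° A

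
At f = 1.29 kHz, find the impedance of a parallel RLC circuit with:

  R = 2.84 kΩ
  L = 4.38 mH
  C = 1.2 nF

Step 1 — Angular frequency: ω = 2π·f = 2π·1290 = 8105 rad/s.
Step 2 — Component impedances:
  R: Z = R = 2840 Ω
  L: Z = jωL = j·8105·0.00438 = 0 + j35.5 Ω
  C: Z = 1/(jωC) = -j/(ω·C) = 0 - j1.028e+05 Ω
Step 3 — Parallel combination: 1/Z_total = 1/R + 1/L + 1/C; Z_total = 0.444 + j35.51 Ω = 35.51∠89.3° Ω.

Z = 0.444 + j35.51 Ω = 35.51∠89.3° Ω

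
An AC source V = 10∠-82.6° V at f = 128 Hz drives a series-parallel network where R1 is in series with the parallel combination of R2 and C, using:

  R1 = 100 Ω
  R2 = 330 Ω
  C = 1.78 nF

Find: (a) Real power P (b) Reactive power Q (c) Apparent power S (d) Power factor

Step 1 — Angular frequency: ω = 2π·f = 2π·128 = 804.2 rad/s.
Step 2 — Component impedances:
  R1: Z = R = 100 Ω
  R2: Z = R = 330 Ω
  C: Z = 1/(jωC) = -j/(ω·C) = 0 - j6.985e+05 Ω
Step 3 — Parallel branch: R2 || C = 1/(1/R2 + 1/C) = 330 - j0.1559 Ω.
Step 4 — Series with R1: Z_total = R1 + (R2 || C) = 430 - j0.1559 Ω = 430∠-0.0° Ω.
Step 5 — Source phasor: V = 10∠-82.6° V = 1.288 - j9.917 V.
Step 6 — Current: I = V / Z = 0.003004 - j0.02306 A = 0.02326∠-82.6° A.
Step 7 — Complex power: S = V·I* = 0.2326 - j8.431e-05 VA.
Step 8 — Real power: P = Re(S) = 0.2326 W.
Step 9 — Reactive power: Q = Im(S) = -8.431e-05 VAR.
Step 10 — Apparent power: |S| = 0.2326 VA.
Step 11 — Power factor: PF = P/|S| = 1 (leading).

(a) P = 0.2326 W  (b) Q = -8.431e-05 VAR  (c) S = 0.2326 VA  (d) PF = 1 (leading)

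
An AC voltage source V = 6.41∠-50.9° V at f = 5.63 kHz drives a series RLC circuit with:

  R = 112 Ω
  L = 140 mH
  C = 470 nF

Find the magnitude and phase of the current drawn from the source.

Step 1 — Angular frequency: ω = 2π·f = 2π·5630 = 3.537e+04 rad/s.
Step 2 — Component impedances:
  R: Z = R = 112 Ω
  L: Z = jωL = j·3.537e+04·0.14 = 0 + j4952 Ω
  C: Z = 1/(jωC) = -j/(ω·C) = 0 - j60.15 Ω
Step 3 — Series combination: Z_total = R + L + C = 112 + j4892 Ω = 4894∠88.7° Ω.
Step 4 — Source phasor: V = 6.41∠-50.9° V = 4.043 - j4.974 V.
Step 5 — Ohm's law: I = V / Z_total = (4.043 - j4.974) / (112 + j4892) = -0.0009974 - j0.0008492 A.
Step 6 — Convert to polar: |I| = 0.00131 A, ∠I = -139.6°.

I = 0.00131∠-139.6° A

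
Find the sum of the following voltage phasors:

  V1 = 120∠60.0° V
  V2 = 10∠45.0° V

Step 1 — Convert each phasor to rectangular form:
  V1 = 120·(cos(60.0°) + j·sin(60.0°)) = 60 + j103.9 V
  V2 = 10·(cos(45.0°) + j·sin(45.0°)) = 7.071 + j7.071 V
Step 2 — Sum components: V_total = 67.07 + j111 V.
Step 3 — Convert to polar: |V_total| = 129.7 V, ∠V_total = 58.9°.

V_total = 129.7∠58.9° V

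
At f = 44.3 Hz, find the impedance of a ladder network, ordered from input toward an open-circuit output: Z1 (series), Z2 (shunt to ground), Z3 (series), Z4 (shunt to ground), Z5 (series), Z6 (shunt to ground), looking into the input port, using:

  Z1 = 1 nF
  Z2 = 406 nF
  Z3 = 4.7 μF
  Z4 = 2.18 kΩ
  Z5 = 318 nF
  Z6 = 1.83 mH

Step 1 — Angular frequency: ω = 2π·f = 2π·44.3 = 278.3 rad/s.
Step 2 — Component impedances:
  Z1: Z = 1/(jωC) = -j/(ω·C) = 0 - j3.593e+06 Ω
  Z2: Z = 1/(jωC) = -j/(ω·C) = 0 - j8849 Ω
  Z3: Z = 1/(jωC) = -j/(ω·C) = 0 - j764.4 Ω
  Z4: Z = R = 2180 Ω
  Z5: Z = 1/(jωC) = -j/(ω·C) = 0 - j1.13e+04 Ω
  Z6: Z = jωL = j·278.3·0.00183 = 0 + j0.5094 Ω
Step 3 — Ladder network (open output): work backward from the far end, alternating series and parallel combinations. Z_in = 1570 - j3.594e+06 Ω = 3.594e+06∠-90.0° Ω.

Z = 1570 - j3.594e+06 Ω = 3.594e+06∠-90.0° Ω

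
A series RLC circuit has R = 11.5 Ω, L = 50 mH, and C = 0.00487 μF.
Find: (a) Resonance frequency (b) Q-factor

Step 1 — Resonance condition Im(Z)=0 gives ω₀ = 1/√(LC).
Step 2 — ω₀ = 1/√(0.05·4.87e-09) = 6.408e+04 rad/s.
Step 3 — f₀ = ω₀/(2π) = 1.02e+04 Hz.
Step 4 — Series Q: Q = ω₀L/R = 6.408e+04·0.05/11.5 = 278.6.

(a) f₀ = 1.02e+04 Hz  (b) Q = 278.6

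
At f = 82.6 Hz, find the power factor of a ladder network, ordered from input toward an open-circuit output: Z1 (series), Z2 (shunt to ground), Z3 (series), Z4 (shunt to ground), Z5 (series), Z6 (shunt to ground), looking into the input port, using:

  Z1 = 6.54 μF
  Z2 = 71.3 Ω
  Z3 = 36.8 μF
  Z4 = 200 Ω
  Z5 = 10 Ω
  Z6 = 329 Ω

Step 1 — Angular frequency: ω = 2π·f = 2π·82.6 = 519 rad/s.
Step 2 — Component impedances:
  Z1: Z = 1/(jωC) = -j/(ω·C) = 0 - j294.6 Ω
  Z2: Z = R = 71.3 Ω
  Z3: Z = 1/(jωC) = -j/(ω·C) = 0 - j52.36 Ω
  Z4: Z = R = 200 Ω
  Z5: Z = R = 10 Ω
  Z6: Z = R = 329 Ω
Step 3 — Ladder network (open output): work backward from the far end, alternating series and parallel combinations. Z_in = 47.21 - j301 Ω = 304.7∠-81.1° Ω.
Step 4 — Power factor: PF = cos(φ) = Re(Z)/|Z| = 47.21/304.7 = 0.1549.
Step 5 — Type: Im(Z) = -301 ⇒ leading (phase φ = -81.1°).

PF = 0.1549 (leading, φ = -81.1°)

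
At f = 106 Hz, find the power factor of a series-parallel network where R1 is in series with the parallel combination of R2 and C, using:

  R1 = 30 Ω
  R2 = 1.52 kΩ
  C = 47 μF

Step 1 — Angular frequency: ω = 2π·f = 2π·106 = 666 rad/s.
Step 2 — Component impedances:
  R1: Z = R = 30 Ω
  R2: Z = R = 1520 Ω
  C: Z = 1/(jωC) = -j/(ω·C) = 0 - j31.95 Ω
Step 3 — Parallel branch: R2 || C = 1/(1/R2 + 1/C) = 0.6711 - j31.93 Ω.
Step 4 — Series with R1: Z_total = R1 + (R2 || C) = 30.67 - j31.93 Ω = 44.28∠-46.2° Ω.
Step 5 — Power factor: PF = cos(φ) = Re(Z)/|Z| = 30.671/44.276 = 0.6927.
Step 6 — Type: Im(Z) = -31.93 ⇒ leading (phase φ = -46.2°).

PF = 0.6927 (leading, φ = -46.2°)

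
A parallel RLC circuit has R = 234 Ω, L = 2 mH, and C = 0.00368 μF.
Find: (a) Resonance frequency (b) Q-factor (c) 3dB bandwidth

Step 1 — Resonance: ω₀ = 1/√(LC) = 1/√(0.002·3.68e-09) = 3.686e+05 rad/s.
Step 2 — f₀ = ω₀/(2π) = 5.867e+04 Hz.
Step 3 — Parallel Q: Q = R/(ω₀L) = 234/(3.686e+05·0.002) = 0.3174.
Step 4 — Bandwidth: Δω = ω₀/Q = 1.161e+06 rad/s; BW = Δω/(2π) = 1.848e+05 Hz.

(a) f₀ = 5.867e+04 Hz  (b) Q = 0.3174  (c) BW = 1.848e+05 Hz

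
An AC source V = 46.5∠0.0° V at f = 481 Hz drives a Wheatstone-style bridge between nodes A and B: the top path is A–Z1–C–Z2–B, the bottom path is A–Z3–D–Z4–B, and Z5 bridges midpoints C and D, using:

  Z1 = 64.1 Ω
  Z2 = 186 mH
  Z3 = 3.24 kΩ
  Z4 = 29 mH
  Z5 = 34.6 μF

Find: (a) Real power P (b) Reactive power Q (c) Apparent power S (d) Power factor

Step 1 — Angular frequency: ω = 2π·f = 2π·481 = 3022 rad/s.
Step 2 — Component impedances:
  Z1: Z = R = 64.1 Ω
  Z2: Z = jωL = j·3022·0.186 = 0 + j562.1 Ω
  Z3: Z = R = 3240 Ω
  Z4: Z = jωL = j·3022·0.029 = 0 + j87.64 Ω
  Z5: Z = 1/(jωC) = -j/(ω·C) = 0 - j9.563 Ω
Step 3 — Bridge requires nodal analysis (the Z5 bridge couples midpoints C and D, so the two paths cannot be reduced to a simple series/parallel combination). Setting node B to ground and injecting 1 A at node A, the 3-node admittance system at A, C, D solves to V_A = Z_AB = 62.88 + j68.88 Ω = 93.26∠47.6° Ω.
Step 4 — Source phasor: V = 46.5∠0.0° V = 46.5 V.
Step 5 — Current: I = V / Z = 0.3361 - j0.3682 A = 0.4986∠-47.6° A.
Step 6 — Complex power: S = V·I* = 15.63 + j17.12 VA.
Step 7 — Real power: P = Re(S) = 15.63 W.
Step 8 — Reactive power: Q = Im(S) = 17.12 VAR.
Step 9 — Apparent power: |S| = 23.18 VA.
Step 10 — Power factor: PF = P/|S| = 0.6742 (lagging).

(a) P = 15.63 W  (b) Q = 17.12 VAR  (c) S = 23.18 VA  (d) PF = 0.6742 (lagging)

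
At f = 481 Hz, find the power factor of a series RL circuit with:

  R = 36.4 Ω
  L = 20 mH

Step 1 — Angular frequency: ω = 2π·f = 2π·481 = 3022 rad/s.
Step 2 — Component impedances:
  R: Z = R = 36.4 Ω
  L: Z = jωL = j·3022·0.02 = 0 + j60.44 Ω
Step 3 — Series combination: Z_total = R + L = 36.4 + j60.44 Ω = 70.56∠58.9° Ω.
Step 4 — Power factor: PF = cos(φ) = Re(Z)/|Z| = 36.4/70.56 = 0.5159.
Step 5 — Type: Im(Z) = 60.44 ⇒ lagging (phase φ = 58.9°).

PF = 0.5159 (lagging, φ = 58.9°)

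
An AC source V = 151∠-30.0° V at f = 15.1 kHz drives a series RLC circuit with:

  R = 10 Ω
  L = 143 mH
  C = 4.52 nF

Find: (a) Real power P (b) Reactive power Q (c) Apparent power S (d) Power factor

Step 1 — Angular frequency: ω = 2π·f = 2π·1.51e+04 = 9.488e+04 rad/s.
Step 2 — Component impedances:
  R: Z = R = 10 Ω
  L: Z = jωL = j·9.488e+04·0.143 = 0 + j1.357e+04 Ω
  C: Z = 1/(jωC) = -j/(ω·C) = 0 - j2332 Ω
Step 3 — Series combination: Z_total = R + L + C = 10 + j1.124e+04 Ω = 1.124e+04∠89.9° Ω.
Step 4 — Source phasor: V = 151∠-30.0° V = 130.8 - j75.5 V.
Step 5 — Current: I = V / Z = -0.006709 - j0.01165 A = 0.01344∠-119.9° A.
Step 6 — Complex power: S = V·I* = 0.001806 + j2.029 VA.
Step 7 — Real power: P = Re(S) = 0.001806 W.
Step 8 — Reactive power: Q = Im(S) = 2.029 VAR.
Step 9 — Apparent power: |S| = 2.029 VA.
Step 10 — Power factor: PF = P/|S| = 0.00089 (lagging).

(a) P = 0.001806 W  (b) Q = 2.029 VAR  (c) S = 2.029 VA  (d) PF = 0.00089 (lagging)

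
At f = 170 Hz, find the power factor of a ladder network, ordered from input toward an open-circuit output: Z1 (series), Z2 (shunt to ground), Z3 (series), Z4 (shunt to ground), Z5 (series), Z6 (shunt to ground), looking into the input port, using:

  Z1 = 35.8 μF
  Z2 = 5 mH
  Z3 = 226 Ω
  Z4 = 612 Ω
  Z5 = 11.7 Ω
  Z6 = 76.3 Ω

Step 1 — Angular frequency: ω = 2π·f = 2π·170 = 1068 rad/s.
Step 2 — Component impedances:
  Z1: Z = 1/(jωC) = -j/(ω·C) = 0 - j26.15 Ω
  Z2: Z = jωL = j·1068·0.005 = 0 + j5.341 Ω
  Z3: Z = R = 226 Ω
  Z4: Z = R = 612 Ω
  Z5: Z = R = 11.7 Ω
  Z6: Z = R = 76.3 Ω
Step 3 — Ladder network (open output): work backward from the far end, alternating series and parallel combinations. Z_in = 0.09413 - j20.81 Ω = 20.81∠-89.7° Ω.
Step 4 — Power factor: PF = cos(φ) = Re(Z)/|Z| = 0.09413/20.81 = 0.004523.
Step 5 — Type: Im(Z) = -20.81 ⇒ leading (phase φ = -89.7°).

PF = 0.004523 (leading, φ = -89.7°)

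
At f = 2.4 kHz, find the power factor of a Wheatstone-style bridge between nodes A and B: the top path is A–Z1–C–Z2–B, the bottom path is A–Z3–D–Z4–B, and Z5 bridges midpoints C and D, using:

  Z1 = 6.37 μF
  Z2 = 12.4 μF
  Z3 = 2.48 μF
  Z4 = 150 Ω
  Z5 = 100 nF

Step 1 — Angular frequency: ω = 2π·f = 2π·2400 = 1.508e+04 rad/s.
Step 2 — Component impedances:
  Z1: Z = 1/(jωC) = -j/(ω·C) = 0 - j10.41 Ω
  Z2: Z = 1/(jωC) = -j/(ω·C) = 0 - j5.348 Ω
  Z3: Z = 1/(jωC) = -j/(ω·C) = 0 - j26.74 Ω
  Z4: Z = R = 150 Ω
  Z5: Z = 1/(jωC) = -j/(ω·C) = 0 - j663.1 Ω
Step 3 — Bridge requires nodal analysis (the Z5 bridge couples midpoints C and D, so the two paths cannot be reduced to a simple series/parallel combination). Setting node B to ground and injecting 1 A at node A, the 3-node admittance system at A, C, D solves to V_A = Z_AB = 1.437 - j15.22 Ω = 15.28∠-84.6° Ω.
Step 4 — Power factor: PF = cos(φ) = Re(Z)/|Z| = 1.4366/15.283 = 0.094.
Step 5 — Type: Im(Z) = -15.22 ⇒ leading (phase φ = -84.6°).

PF = 0.094 (leading, φ = -84.6°)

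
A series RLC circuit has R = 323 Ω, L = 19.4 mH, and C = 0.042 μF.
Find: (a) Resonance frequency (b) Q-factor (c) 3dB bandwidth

Step 1 — Resonance: ω₀ = 1/√(LC) = 1/√(0.0194·4.2e-08) = 3.503e+04 rad/s.
Step 2 — f₀ = ω₀/(2π) = 5576 Hz.
Step 3 — Series Q: Q = ω₀L/R = 3.503e+04·0.0194/323 = 2.104.
Step 4 — Bandwidth: Δω = ω₀/Q = 1.665e+04 rad/s; BW = Δω/(2π) = 2650 Hz.

(a) f₀ = 5576 Hz  (b) Q = 2.104  (c) BW = 2650 Hz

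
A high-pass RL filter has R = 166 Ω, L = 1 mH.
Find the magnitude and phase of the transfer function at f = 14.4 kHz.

Step 1 — Angular frequency: ω = 2π·1.44e+04 = 9.048e+04 rad/s.
Step 2 — Transfer function: H(jω) = jωL/(R + jωL).
Step 3 — Numerator jωL = j·90.48; denominator R + jωL = 166 + j90.48.
Step 4 — H = 0.229 + j0.4202.
Step 5 — Magnitude: |H| = 0.4786 (-6.4 dB); phase: φ = 61.4°.

|H| = 0.4786 (-6.4 dB), φ = 61.4°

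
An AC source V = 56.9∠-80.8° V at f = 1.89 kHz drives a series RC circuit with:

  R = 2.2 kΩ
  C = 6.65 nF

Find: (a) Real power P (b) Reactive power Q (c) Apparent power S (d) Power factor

Step 1 — Angular frequency: ω = 2π·f = 2π·1890 = 1.188e+04 rad/s.
Step 2 — Component impedances:
  R: Z = R = 2200 Ω
  C: Z = 1/(jωC) = -j/(ω·C) = 0 - j1.266e+04 Ω
Step 3 — Series combination: Z_total = R + C = 2200 - j1.266e+04 Ω = 1.285e+04∠-80.1° Ω.
Step 4 — Source phasor: V = 56.9∠-80.8° V = 9.097 - j56.17 V.
Step 5 — Current: I = V / Z = 0.004427 - j5.068e-05 A = 0.004427∠-0.7° A.
Step 6 — Complex power: S = V·I* = 0.04312 - j0.2482 VA.
Step 7 — Real power: P = Re(S) = 0.04312 W.
Step 8 — Reactive power: Q = Im(S) = -0.2482 VAR.
Step 9 — Apparent power: |S| = 0.2519 VA.
Step 10 — Power factor: PF = P/|S| = 0.1712 (leading).

(a) P = 0.04312 W  (b) Q = -0.2482 VAR  (c) S = 0.2519 VA  (d) PF = 0.1712 (leading)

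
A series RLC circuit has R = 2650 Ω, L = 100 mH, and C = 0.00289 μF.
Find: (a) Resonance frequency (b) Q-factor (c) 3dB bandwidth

Step 1 — Resonance: ω₀ = 1/√(LC) = 1/√(0.1·2.89e-09) = 5.882e+04 rad/s.
Step 2 — f₀ = ω₀/(2π) = 9362 Hz.
Step 3 — Series Q: Q = ω₀L/R = 5.882e+04·0.1/2650 = 2.22.
Step 4 — Bandwidth: Δω = ω₀/Q = 2.65e+04 rad/s; BW = Δω/(2π) = 4218 Hz.

(a) f₀ = 9362 Hz  (b) Q = 2.22  (c) BW = 4218 Hz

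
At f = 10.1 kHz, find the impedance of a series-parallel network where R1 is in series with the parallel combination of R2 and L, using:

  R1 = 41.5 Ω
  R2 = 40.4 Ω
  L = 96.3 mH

Step 1 — Angular frequency: ω = 2π·f = 2π·1.01e+04 = 6.346e+04 rad/s.
Step 2 — Component impedances:
  R1: Z = R = 41.5 Ω
  R2: Z = R = 40.4 Ω
  L: Z = jωL = j·6.346e+04·0.0963 = 0 + j6111 Ω
Step 3 — Parallel branch: R2 || L = 1/(1/R2 + 1/L) = 40.4 + j0.2671 Ω.
Step 4 — Series with R1: Z_total = R1 + (R2 || L) = 81.9 + j0.2671 Ω = 81.9∠0.2° Ω.

Z = 81.9 + j0.2671 Ω = 81.9∠0.2° Ω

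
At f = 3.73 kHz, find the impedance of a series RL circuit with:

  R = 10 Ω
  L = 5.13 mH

Step 1 — Angular frequency: ω = 2π·f = 2π·3730 = 2.344e+04 rad/s.
Step 2 — Component impedances:
  R: Z = R = 10 Ω
  L: Z = jωL = j·2.344e+04·0.00513 = 0 + j120.2 Ω
Step 3 — Series combination: Z_total = R + L = 10 + j120.2 Ω = 120.6∠85.2° Ω.

Z = 10 + j120.2 Ω = 120.6∠85.2° Ω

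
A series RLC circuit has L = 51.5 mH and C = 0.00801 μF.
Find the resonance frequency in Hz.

Step 1 — Resonance condition Im(Z)=0 gives ω₀ = 1/√(LC).
Step 2 — ω₀ = 1/√(0.0515·8.01e-09) = 4.924e+04 rad/s.
Step 3 — f₀ = ω₀/(2π) = 7836 Hz.

f₀ = 7836 Hz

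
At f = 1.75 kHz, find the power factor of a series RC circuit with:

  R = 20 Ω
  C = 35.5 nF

Step 1 — Angular frequency: ω = 2π·f = 2π·1750 = 1.1e+04 rad/s.
Step 2 — Component impedances:
  R: Z = R = 20 Ω
  C: Z = 1/(jωC) = -j/(ω·C) = 0 - j2562 Ω
Step 3 — Series combination: Z_total = R + C = 20 - j2562 Ω = 2562∠-89.6° Ω.
Step 4 — Power factor: PF = cos(φ) = Re(Z)/|Z| = 20/2561.9 = 0.007807.
Step 5 — Type: Im(Z) = -2562 ⇒ leading (phase φ = -89.6°).

PF = 0.007807 (leading, φ = -89.6°)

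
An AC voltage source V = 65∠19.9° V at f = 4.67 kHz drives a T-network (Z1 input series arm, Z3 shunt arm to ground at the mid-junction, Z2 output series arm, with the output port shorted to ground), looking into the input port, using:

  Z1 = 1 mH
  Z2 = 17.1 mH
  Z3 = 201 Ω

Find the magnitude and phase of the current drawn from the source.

Step 1 — Angular frequency: ω = 2π·f = 2π·4670 = 2.934e+04 rad/s.
Step 2 — Component impedances:
  Z1: Z = jωL = j·2.934e+04·0.001 = 0 + j29.34 Ω
  Z2: Z = jωL = j·2.934e+04·0.0171 = 0 + j501.8 Ω
  Z3: Z = R = 201 Ω
Step 3 — With the output port shorted to ground, the output series arm Z2 runs from the junction to ground; the shunt arm Z3 also runs from the junction to ground. They appear in parallel: Z3 || Z2 = 173.2 + j69.38 Ω.
Step 4 — Series with input arm Z1: Z_in = Z1 + (Z3 || Z2) = 173.2 + j98.73 Ω = 199.4∠29.7° Ω.
Step 5 — Source phasor: V = 65∠19.9° V = 61.12 + j22.12 V.
Step 6 — Ohm's law: I = V / Z_total = (61.12 + j22.12) / (173.2 + j98.73) = 0.3213 - j0.0554 A.
Step 7 — Convert to polar: |I| = 0.326 A, ∠I = -9.8°.

I = 0.326∠-9.8° A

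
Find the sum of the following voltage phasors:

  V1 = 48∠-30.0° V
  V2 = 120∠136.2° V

Step 1 — Convert each phasor to rectangular form:
  V1 = 48·(cos(-30.0°) + j·sin(-30.0°)) = 41.57 - j24 V
  V2 = 120·(cos(136.2°) + j·sin(136.2°)) = -86.61 + j83.06 V
Step 2 — Sum components: V_total = -45.04 + j59.06 V.
Step 3 — Convert to polar: |V_total| = 74.27 V, ∠V_total = 127.3°.

V_total = 74.27∠127.3° V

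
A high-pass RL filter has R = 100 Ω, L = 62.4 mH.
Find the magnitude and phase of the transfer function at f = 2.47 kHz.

Step 1 — Angular frequency: ω = 2π·2470 = 1.552e+04 rad/s.
Step 2 — Transfer function: H(jω) = jωL/(R + jωL).
Step 3 — Numerator jωL = j·968.4; denominator R + jωL = 100 + j968.4.
Step 4 — H = 0.9894 + j0.1022.
Step 5 — Magnitude: |H| = 0.9947 (-0.0 dB); phase: φ = 5.9°.

|H| = 0.9947 (-0.0 dB), φ = 5.9°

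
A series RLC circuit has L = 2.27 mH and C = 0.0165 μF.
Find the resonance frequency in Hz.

Step 1 — Resonance condition Im(Z)=0 gives ω₀ = 1/√(LC).
Step 2 — ω₀ = 1/√(0.00227·1.65e-08) = 1.634e+05 rad/s.
Step 3 — f₀ = ω₀/(2π) = 2.601e+04 Hz.

f₀ = 2.601e+04 Hz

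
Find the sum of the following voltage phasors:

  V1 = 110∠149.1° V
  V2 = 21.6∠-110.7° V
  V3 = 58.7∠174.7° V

Step 1 — Convert each phasor to rectangular form:
  V1 = 110·(cos(149.1°) + j·sin(149.1°)) = -94.39 + j56.49 V
  V2 = 21.6·(cos(-110.7°) + j·sin(-110.7°)) = -7.635 - j20.21 V
  V3 = 58.7·(cos(174.7°) + j·sin(174.7°)) = -58.45 + j5.422 V
Step 2 — Sum components: V_total = -160.5 + j41.71 V.
Step 3 — Convert to polar: |V_total| = 165.8 V, ∠V_total = 165.4°.

V_total = 165.8∠165.4° V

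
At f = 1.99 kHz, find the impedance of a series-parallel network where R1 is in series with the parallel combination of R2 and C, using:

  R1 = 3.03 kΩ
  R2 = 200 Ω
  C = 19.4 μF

Step 1 — Angular frequency: ω = 2π·f = 2π·1990 = 1.25e+04 rad/s.
Step 2 — Component impedances:
  R1: Z = R = 3030 Ω
  R2: Z = R = 200 Ω
  C: Z = 1/(jωC) = -j/(ω·C) = 0 - j4.123 Ω
Step 3 — Parallel branch: R2 || C = 1/(1/R2 + 1/C) = 0.08494 - j4.121 Ω.
Step 4 — Series with R1: Z_total = R1 + (R2 || C) = 3030 - j4.121 Ω = 3030∠-0.1° Ω.

Z = 3030 - j4.121 Ω = 3030∠-0.1° Ω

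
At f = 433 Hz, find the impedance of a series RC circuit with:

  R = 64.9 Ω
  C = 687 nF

Step 1 — Angular frequency: ω = 2π·f = 2π·433 = 2721 rad/s.
Step 2 — Component impedances:
  R: Z = R = 64.9 Ω
  C: Z = 1/(jωC) = -j/(ω·C) = 0 - j535 Ω
Step 3 — Series combination: Z_total = R + C = 64.9 - j535 Ω = 538.9∠-83.1° Ω.

Z = 64.9 - j535 Ω = 538.9∠-83.1° Ω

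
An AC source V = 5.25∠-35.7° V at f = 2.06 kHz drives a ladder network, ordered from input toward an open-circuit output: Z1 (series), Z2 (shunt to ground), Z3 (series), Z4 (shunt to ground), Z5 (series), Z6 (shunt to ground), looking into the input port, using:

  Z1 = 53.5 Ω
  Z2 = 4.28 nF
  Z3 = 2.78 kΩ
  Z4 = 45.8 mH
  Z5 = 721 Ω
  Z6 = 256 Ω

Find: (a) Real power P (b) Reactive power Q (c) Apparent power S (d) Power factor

Step 1 — Angular frequency: ω = 2π·f = 2π·2060 = 1.294e+04 rad/s.
Step 2 — Component impedances:
  Z1: Z = R = 53.5 Ω
  Z2: Z = 1/(jωC) = -j/(ω·C) = 0 - j1.805e+04 Ω
  Z3: Z = R = 2780 Ω
  Z4: Z = jωL = j·1.294e+04·0.0458 = 0 + j592.8 Ω
  Z5: Z = R = 721 Ω
  Z6: Z = R = 256 Ω
Step 3 — Ladder network (open output): work backward from the far end, alternating series and parallel combinations. Z_in = 3155 - j91.8 Ω = 3157∠-1.7° Ω.
Step 4 — Source phasor: V = 5.25∠-35.7° V = 4.263 - j3.064 V.
Step 5 — Current: I = V / Z = 0.001378 - j0.0009308 A = 0.001663∠-34.0° A.
Step 6 — Complex power: S = V·I* = 0.008728 - j0.0002539 VA.
Step 7 — Real power: P = Re(S) = 0.008728 W.
Step 8 — Reactive power: Q = Im(S) = -0.0002539 VAR.
Step 9 — Apparent power: |S| = 0.008731 VA.
Step 10 — Power factor: PF = P/|S| = 0.9996 (leading).

(a) P = 0.008728 W  (b) Q = -0.0002539 VAR  (c) S = 0.008731 VA  (d) PF = 0.9996 (leading)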